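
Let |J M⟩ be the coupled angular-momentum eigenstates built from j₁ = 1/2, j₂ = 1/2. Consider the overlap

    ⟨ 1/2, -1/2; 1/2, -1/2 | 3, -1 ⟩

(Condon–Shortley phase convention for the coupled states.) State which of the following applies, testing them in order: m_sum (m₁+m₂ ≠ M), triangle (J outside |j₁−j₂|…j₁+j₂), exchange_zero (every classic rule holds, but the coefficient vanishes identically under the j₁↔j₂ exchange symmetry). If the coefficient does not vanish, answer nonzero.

m-sum: m₁+m₂ = -1/2+(-1/2) = -1, M = -1  ✓
triangle: need |j₁−j₂| ≤ J ≤ j₁+j₂, i.e. J ∈ [0, 1]; J = 3 is outside ✗ ⇒ coefficient is 0

triangle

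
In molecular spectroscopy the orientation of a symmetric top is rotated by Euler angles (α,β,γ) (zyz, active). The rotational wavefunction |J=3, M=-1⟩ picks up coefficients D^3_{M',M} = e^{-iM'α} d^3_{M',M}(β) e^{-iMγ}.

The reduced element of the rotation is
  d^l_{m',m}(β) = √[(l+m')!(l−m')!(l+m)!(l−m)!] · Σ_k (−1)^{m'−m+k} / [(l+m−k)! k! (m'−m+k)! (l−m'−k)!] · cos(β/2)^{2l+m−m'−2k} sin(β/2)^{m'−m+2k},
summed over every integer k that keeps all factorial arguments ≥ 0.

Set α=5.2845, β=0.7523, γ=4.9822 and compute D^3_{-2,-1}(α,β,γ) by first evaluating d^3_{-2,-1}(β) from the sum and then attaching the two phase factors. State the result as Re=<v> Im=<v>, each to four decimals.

Re=-0.5495 Im=0.0868

D^3_{-2,-1}(5.2845,0.7523,4.9822) = e^{-i·-2·5.2845}·d^3_{-2,-1}(0.7523)·e^{-i·-1·4.9822}. Compute d first:
With c≡cos(β/2)=0.930086 and s≡sin(β/2)=0.367342, N=[1·120·2·24]^{1/2}=75.894664
k: max(0,(-1)−(-2))=1 … min(3+(-1),3−(-2))=2
  k=1: (−1)^0·75.8947/(24)·0.9301^5·0.3673^1 = +0.808511
  k=2: (−1)^1·75.8947/(12)·0.9301^3·0.3673^3 = -0.252239
d^3_{-2,-1}(0.7523) = +0.808511 -0.252239 = +0.556272
Attach z-rotation phases: D = e^{-i(-2)(5.2845)}·(+0.556272)·e^{-i(-1)(4.9822)} = -0.549451+0.086846i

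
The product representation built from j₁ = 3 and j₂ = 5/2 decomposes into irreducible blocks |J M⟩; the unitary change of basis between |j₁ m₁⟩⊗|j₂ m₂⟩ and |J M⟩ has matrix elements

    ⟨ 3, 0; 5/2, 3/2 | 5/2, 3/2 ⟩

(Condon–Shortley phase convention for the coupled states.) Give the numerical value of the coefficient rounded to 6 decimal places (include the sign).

+√(7/30) = +0.483046

√[6·3!3!2!/9! · 3!3!4!1!4!1!] = √(864/35)
  +(−1)^2/∏(2,1,1,2,2,0)! = 1/8  (running 1/8)
  +(−1)^3/∏(3,0,0,1,3,1)! = -1/36  (running 7/72)
⟨..|..⟩ = √(864/35)·(7/72) = +0.483046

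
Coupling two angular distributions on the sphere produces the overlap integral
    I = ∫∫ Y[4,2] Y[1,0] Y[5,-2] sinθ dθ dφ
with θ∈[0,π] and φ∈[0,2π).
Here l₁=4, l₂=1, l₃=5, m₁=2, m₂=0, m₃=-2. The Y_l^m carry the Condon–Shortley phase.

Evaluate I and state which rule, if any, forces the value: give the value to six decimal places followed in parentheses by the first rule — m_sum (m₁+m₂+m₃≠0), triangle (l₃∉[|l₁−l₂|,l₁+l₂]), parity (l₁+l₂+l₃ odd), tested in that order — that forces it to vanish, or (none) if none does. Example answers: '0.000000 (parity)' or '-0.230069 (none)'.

0.225034 (none)

m-sum 0 ✓  L=10 even ✓  3≤5≤5 ✓
Π(2lᵢ+1) = 9×3×11 = 297
triangle coeff Δ(4,1,5) = 1/495
Σ_t [0,0]: t=0:+1/576 = 1/576
(3j)²=5/99 [(4 1 5; 0 0 0)], sign=-1
Σ_t [0,0]: t=0:+1/1440 = 1/1440
(3j)²=7/165 [(4 1 5; 2 0 -2)], sign=-1
⇒ 4πI² = 7/11
I = (+1)√(7/11/(4π)) = 0.22503380
No selection rule forces the value: the integral is nonzero (none).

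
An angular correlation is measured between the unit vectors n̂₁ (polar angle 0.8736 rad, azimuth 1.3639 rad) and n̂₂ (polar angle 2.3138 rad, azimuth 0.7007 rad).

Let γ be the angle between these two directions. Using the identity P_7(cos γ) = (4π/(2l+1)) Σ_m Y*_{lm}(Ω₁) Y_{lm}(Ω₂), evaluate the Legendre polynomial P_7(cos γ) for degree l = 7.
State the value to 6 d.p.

-0.023050

Summing Y*_{l m}(θ₁,φ₁)·Y_{l m}(θ₂,φ₂) over m ∈ [−7, 7]; prefactor 4π/(2·7+1) = 0.837758:
  m=-7: (-0.07725 - 0.00951j) × (0.01124 + 0.05766j) = -0.00032 - 0.00456j  (running Σ = -0.00032 - 0.00456j)
  m=-6: (-0.07890 + 0.23079j) × (0.09825 - 0.17640j) = 0.03296 + 0.03659j  (running Σ = 0.03264 + 0.03203j)
  m=-5: (0.36414 + 0.21646j) × (-0.36792 + 0.13929j) = -0.16412 - 0.02892j  (running Σ = -0.13148 + 0.00311j)
  m=-4: (0.25985 - 0.28276j) × (0.40623 + 0.14315j) = 0.14603 - 0.07767j  (running Σ = 0.01455 - 0.07455j)
  m=-3: (-0.00274 - 0.00384j) × (-0.06148 - 0.10461j) = -0.00023 + 0.00052j  (running Σ = 0.01432 - 0.07403j)
  m=-2: (0.32677 - 0.14350j) × (0.05217 - 0.30503j) = -0.02672 - 0.10716j  (running Σ = -0.01241 - 0.18119j)
  m=-1: (-0.03436 - 0.16367j) × (-0.20753 + 0.17505j) = 0.03578 + 0.02795j  (running Σ = 0.02337 - 0.15324j)
  m=0: (0.31303 + 0.00000j) × (-0.23723 + 0.00000j) = -0.07426 + 0.00000j  (running Σ = -0.05089 - 0.15324j)
  m=1: (0.03436 - 0.16367j) × (0.20753 + 0.17505j) = 0.03578 - 0.02795j  (running Σ = -0.01511 - 0.18119j)
  m=2: (0.32677 + 0.14350j) × (0.05217 + 0.30503j) = -0.02672 + 0.10716j  (running Σ = -0.04183 - 0.07403j)
  m=3: (0.00274 - 0.00384j) × (0.06148 - 0.10461j) = -0.00023 - 0.00052j  (running Σ = -0.04206 - 0.07455j)
  m=4: (0.25985 + 0.28276j) × (0.40623 - 0.14315j) = 0.14603 + 0.07767j  (running Σ = 0.10397 + 0.00311j)
  m=5: (-0.36414 + 0.21646j) × (0.36792 + 0.13929j) = -0.16412 + 0.02892j  (running Σ = -0.06015 + 0.03203j)
  m=6: (-0.07890 - 0.23079j) × (0.09825 + 0.17640j) = 0.03296 - 0.03659j  (running Σ = -0.02719 - 0.00456j)
  m=7: (0.07725 - 0.00951j) × (-0.01124 + 0.05766j) = -0.00032 + 0.00456j  (running Σ = -0.02751 - 0.00000j)
Total Σ_m = -0.02751 - 0.00000j. Multiply by 0.837758: -0.02305 - 0.00000j. P_7(cos γ) = -0.023050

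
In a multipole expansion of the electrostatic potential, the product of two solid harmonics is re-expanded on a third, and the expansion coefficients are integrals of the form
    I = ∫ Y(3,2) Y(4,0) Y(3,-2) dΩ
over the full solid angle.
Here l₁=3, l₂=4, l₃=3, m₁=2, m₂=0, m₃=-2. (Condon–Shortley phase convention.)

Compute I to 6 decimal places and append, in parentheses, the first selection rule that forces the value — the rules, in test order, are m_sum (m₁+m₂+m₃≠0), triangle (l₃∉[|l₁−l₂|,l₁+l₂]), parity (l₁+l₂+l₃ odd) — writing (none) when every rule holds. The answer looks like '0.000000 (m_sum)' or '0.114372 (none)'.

Rules hold: Σm=0, L=10 even, 1≤3≤7.
N = 7·9·7 = 441
Δ = 4!·2!·4!/11! = 1/34650
Racah Σ t=1..3: t=1:−1/72 t=2:+1/16 t=3:−1/72 = 5/144
⇒ 3j(3 4 3; 0 0 0)² = 2/77, sgn -1
Racah Σ t=0..1: t=0:+1/576 t=1:−1/72 = -7/576
⇒ 3j(3 4 3; 2 0 -2)² = 7/198, sgn +1
4πI² = N·(3j₀)²·(3jₘ)² = 49/121
I = -1·√(0.404959/4π) = -0.17951487
No selection rule forces the value: the integral is nonzero (none).

-0.179515 (none)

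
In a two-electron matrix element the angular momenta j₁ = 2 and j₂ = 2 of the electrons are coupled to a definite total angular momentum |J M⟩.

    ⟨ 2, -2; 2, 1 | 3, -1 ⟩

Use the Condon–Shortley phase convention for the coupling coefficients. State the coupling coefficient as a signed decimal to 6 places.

-0.547723  (= −√(3/10))

j₁+j₂−J=1  J+j₁−j₂=3  J−j₁+j₂=3  j₁+j₂+J+1=8
(j₁±m₁, j₂±m₂, J±M) = (0,4,3,1,2,4)
P² = 216/5
sum k=1..1:
  [1] −1/12 = -1/12
S = -1/12
C² = P²·S² = 3/10 ; C = -0.547723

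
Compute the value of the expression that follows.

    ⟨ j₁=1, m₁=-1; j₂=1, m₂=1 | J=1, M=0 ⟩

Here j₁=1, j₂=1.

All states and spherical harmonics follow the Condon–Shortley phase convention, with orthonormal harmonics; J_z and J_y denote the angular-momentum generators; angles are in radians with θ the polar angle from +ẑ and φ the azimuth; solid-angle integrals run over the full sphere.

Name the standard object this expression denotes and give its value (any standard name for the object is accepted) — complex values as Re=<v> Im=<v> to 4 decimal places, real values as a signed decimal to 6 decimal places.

This is a Clebsch–Gordan (vector-coupling) coefficient.
triangle: 1!×1!×1!/4! = 1/24
(j±m)!: 0!×2!×2!×0!×1!×1! = 4
prefactor² = (2J+1)×Δ×N² = 1/2
  k=1: −1/(1!×0!×1!×1!×0!×0!) = -1
Σ = -1  ⇒  CG² = 1/2×(-1)² = 1/2
CG = −√(1/2) = -0.707107

Clebsch–Gordan coefficient, −√(1/2) ≈ -0.707107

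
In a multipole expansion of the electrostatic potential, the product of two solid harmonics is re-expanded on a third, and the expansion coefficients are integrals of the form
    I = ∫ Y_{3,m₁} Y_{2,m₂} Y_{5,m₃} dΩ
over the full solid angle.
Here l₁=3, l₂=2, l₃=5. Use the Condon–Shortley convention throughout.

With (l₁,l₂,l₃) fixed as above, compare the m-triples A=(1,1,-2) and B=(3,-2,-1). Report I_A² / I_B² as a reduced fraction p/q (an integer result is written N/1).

l's match ⇒ only the (l;m) 3-j factors differ between A and B.
A: triangle coeff Δ(3,2,5) = 1/2310; Σ_t [0,0]: t=0:+1/288 = 1/288; (3j)²=1/22 [(3 2 5; 1 1 -2)], sign=-1
B: triangle coeff Δ(3,2,5) = 1/2310; Σ_t [0,0]: t=0:+1/17280 = 1/17280; (3j)²=1/2310 [(3 2 5; 3 -2 -1)], sign=+1
I_A²/I_B² = (1/22)/(1/2310) = 105/1

105/1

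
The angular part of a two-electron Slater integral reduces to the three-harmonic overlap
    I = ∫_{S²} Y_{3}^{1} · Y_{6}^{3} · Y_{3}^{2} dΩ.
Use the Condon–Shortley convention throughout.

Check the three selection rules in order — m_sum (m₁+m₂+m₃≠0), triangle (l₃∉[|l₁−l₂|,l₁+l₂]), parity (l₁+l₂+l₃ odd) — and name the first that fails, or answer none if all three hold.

m_sum

azimuthal sum: 1 + 3 + 2 = 6  ✗
3 ≤ 3 ≤ 9 (triangle on l)
L = 3 + 6 + 3 = 12 (even)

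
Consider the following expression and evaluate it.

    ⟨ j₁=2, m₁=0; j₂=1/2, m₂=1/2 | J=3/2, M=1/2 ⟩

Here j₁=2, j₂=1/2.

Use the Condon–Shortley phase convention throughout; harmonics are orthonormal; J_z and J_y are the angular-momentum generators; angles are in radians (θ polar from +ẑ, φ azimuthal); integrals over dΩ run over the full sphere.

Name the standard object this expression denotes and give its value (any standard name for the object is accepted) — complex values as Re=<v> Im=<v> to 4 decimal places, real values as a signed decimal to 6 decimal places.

This is a Clebsch–Gordan (vector-coupling) coefficient.
triangle: 1!×3!×0!/5! = 6/120
(j±m)!: 2!×2!×1!×0!×2!×1! = 8
prefactor² = (2J+1)×Δ×N² = 8/5
  k=1: −1/(1!×0!×1!×0!×2!×0!) = -1/2
Σ = -1/2  ⇒  CG² = 8/5×(-1/2)² = 2/5
CG = −√(2/5) = -0.632456

Clebsch–Gordan coefficient, −√(2/5) ≈ -0.632456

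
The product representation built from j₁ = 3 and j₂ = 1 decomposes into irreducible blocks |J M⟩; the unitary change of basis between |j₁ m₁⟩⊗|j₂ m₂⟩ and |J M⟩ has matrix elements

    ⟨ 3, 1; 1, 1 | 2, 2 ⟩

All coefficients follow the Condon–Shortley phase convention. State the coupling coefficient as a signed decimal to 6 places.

+√(1/21) = +0.218218

j₁+j₂−J=2  J+j₁−j₂=4  J−j₁+j₂=0  j₁+j₂+J+1=7
(j₁±m₁, j₂±m₂, J±M) = (4,2,2,0,4,0)
P² = 768/7
sum k=2..2:
  [2] +1/48 = 1/48
S = 1/48
C² = P²·S² = 1/21 ; C = +0.218218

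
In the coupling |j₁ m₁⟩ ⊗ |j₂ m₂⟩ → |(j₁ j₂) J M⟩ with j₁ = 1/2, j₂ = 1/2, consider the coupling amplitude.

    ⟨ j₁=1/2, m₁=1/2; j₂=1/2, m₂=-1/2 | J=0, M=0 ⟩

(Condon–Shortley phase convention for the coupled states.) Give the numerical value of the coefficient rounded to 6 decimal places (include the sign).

+√(1/2) = +0.707107

triangle: 1!*0!*0!/2! = 1/2
(j±m)!: 1!*0!*0!*1!*0!*0! = 1
prefactor² = (2J+1)*Δ*N² = 1/2
  k=0: +1/(0!*1!*0!*0!*0!*0!) = 1
Σ = 1  ⇒  CG² = 1/2*1² = 1/2
CG = +√(1/2) = +0.707107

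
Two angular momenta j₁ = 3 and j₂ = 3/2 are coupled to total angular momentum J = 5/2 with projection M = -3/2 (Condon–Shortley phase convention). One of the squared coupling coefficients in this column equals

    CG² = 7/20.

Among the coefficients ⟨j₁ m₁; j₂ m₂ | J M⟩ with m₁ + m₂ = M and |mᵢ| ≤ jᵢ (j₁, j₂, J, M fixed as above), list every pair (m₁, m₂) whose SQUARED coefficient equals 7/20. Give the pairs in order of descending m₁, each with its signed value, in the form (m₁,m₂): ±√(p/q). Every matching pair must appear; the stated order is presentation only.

Admissible pairs with m₁+m₂ = M = -3/2: (-3,3/2), (-2,1/2), (-1,-1/2), (0,-3/2)
  (m₁,m₂)=(0,-3/2): CG² = 9/35, CG = +√(9/35)
  (m₁,m₂)=(-1,-1/2): CG² = 7/20, CG = −√(7/20)   ← matches the target
  (m₁,m₂)=(-2,1/2): CG² = 1/14, CG = +√(1/14)
  (m₁,m₂)=(-3,3/2): CG² = 9/28, CG = +√(9/28)
Pairs with CG² = 7/20: (-1,-1/2): −√(7/20)

(-1,-1/2): −√(7/20)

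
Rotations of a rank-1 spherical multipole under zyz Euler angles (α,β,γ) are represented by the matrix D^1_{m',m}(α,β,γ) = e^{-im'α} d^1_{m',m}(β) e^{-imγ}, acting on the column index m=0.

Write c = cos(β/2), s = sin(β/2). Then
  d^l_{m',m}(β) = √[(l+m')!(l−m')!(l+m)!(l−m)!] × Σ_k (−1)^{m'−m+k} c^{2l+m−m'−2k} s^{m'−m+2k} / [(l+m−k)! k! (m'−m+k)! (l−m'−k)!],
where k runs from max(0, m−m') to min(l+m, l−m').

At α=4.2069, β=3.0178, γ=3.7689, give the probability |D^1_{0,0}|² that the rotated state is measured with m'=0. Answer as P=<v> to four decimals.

Split into d^1_{0,0}(β=3.0178) × two z-phases.
c=cos(3.017800/2)=0.061857, s=sin(3.017800/2)=0.998085; N=√[1·1·1·1]=1.000000
The bounds max(0,m−m')=0 and min(l+m,l−m')=1 give 2 terms
  k=0: (−1)^0·1.0000/(1)·0.0619^2·0.9981^0 = +0.003826
  k=1: (−1)^1·1.0000/(1)·0.0619^0·0.9981^2 = -0.996174
d^1_{0,0}(3.0178) = +0.003826 -0.996174 = -0.992347
|D^1_{0,0}|² = |d^1_{0,0}(β)|² = (-0.992347)² = 0.984754 (the z-rotation phases have unit modulus)

P=0.9848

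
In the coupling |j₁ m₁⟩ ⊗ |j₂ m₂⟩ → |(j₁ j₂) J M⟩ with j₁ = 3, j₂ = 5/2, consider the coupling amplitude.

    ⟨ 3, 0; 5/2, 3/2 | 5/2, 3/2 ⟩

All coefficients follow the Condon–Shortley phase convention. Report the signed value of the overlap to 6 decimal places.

+0.483046  (= +√(7/30))

√[6·3!3!2!/9! · 3!3!4!1!4!1!] = √(864/35)
  +(−1)^2/∏(2,1,1,2,2,0)! = 1/8  (running 1/8)
  +(−1)^3/∏(3,0,0,1,3,1)! = -1/36  (running 7/72)
⟨..|..⟩ = √(864/35)·(7/72) = +0.483046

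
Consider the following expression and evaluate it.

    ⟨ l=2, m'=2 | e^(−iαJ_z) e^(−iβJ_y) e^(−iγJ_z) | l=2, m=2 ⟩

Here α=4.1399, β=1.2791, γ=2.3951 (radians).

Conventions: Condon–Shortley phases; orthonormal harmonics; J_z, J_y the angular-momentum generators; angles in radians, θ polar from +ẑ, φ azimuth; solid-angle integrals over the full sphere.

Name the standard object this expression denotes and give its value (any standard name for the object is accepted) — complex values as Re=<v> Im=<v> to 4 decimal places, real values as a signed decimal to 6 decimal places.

This is a Wigner D-matrix element — the rotation-matrix element ⟨l m'| R(α,β,γ) |l m⟩ in the angular-momentum basis.
Split into d^2_{2,2}(β=1.2791) × two z-phases.
With c≡cos(β/2)=0.802364 and s≡sin(β/2)=0.596834, N=[24·1·24·1]^{1/2}=24.000000
Admissible k: 0..0 (factorial args all ≥0)
  k=0: (−1)^0·24.0000/(24)·0.8024^4·0.5968^0 = +0.414464
d^2_{2,2}(1.2791) = +0.414464
D = (-0.413066-0.910701i)·(+0.414464)·(+0.077733+0.996974i) = +0.363003-0.200023i

Wigner D-matrix element, Re=0.3630 Im=-0.2000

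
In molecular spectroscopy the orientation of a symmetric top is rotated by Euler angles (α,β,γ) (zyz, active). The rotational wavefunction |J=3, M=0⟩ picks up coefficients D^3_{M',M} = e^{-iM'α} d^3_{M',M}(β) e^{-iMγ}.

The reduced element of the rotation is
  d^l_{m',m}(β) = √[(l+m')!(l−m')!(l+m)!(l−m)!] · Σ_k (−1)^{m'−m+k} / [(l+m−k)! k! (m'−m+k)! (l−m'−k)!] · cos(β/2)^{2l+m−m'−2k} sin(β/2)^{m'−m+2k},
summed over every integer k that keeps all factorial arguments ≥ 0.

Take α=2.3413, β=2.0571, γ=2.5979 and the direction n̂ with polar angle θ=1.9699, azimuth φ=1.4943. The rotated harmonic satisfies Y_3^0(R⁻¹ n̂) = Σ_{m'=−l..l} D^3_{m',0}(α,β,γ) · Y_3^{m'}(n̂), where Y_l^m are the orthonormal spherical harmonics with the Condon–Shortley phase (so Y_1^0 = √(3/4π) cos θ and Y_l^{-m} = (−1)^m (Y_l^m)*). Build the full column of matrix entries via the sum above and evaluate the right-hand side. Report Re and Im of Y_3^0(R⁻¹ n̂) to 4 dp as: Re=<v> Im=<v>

Re=-0.1077 Im=0.0000

Need the full column D^3_{m',0} for m'=−3..3 at α=2.3413, β=2.0571, γ=2.5979.
cos(β/2)=0.516061, sin(β/2)=0.856552
d^3_{-3,0}: single k=3 term ⇒ +0.386260;  D = +0.285055+0.260654i
d^3_{-2,0}: k∈[2..3] ⇒ +0.285019 -0.785195 = -0.500176;  D = +0.014898+0.499954i
d^3_{-1,0}: k∈[1..3] ⇒ +0.108605 -0.897587 +0.824251 = +0.035270;  D = -0.024565+0.025308i
d^3_{0,0}: k∈[0..3] ⇒ +0.018889 -0.468333 +1.290207 -0.394931 = +0.445832;  D = +0.445832+0.000000i
d^3_{1,0}: k∈[0..2] ⇒ -0.108605 +0.897587 -0.824251 = -0.035270;  D = +0.024565+0.025308i
d^3_{2,0}: k∈[0..1] ⇒ +0.285019 -0.785195 = -0.500176;  D = +0.014898-0.499954i
d^3_{3,0}: single k=0 term ⇒ -0.386260;  D = -0.285055+0.260654i
Y_3^{m'}(θ=1.9699,φ=1.4943) and Σ D·Y over m':
  (+0.2851+0.2607i)·(-0.0742+0.3178i)  (+0.0149+0.5000i)·(+0.3332+0.0514i)  (-0.0246+0.0253i)·(-0.0056+0.0727i)  (+0.4458+0.0000i)·(+0.3256+0.0000i)  (+0.0246+0.0253i)·(+0.0056+0.0727i)  (+0.0149-0.5000i)·(+0.3332-0.0514i)  (-0.2851+0.2607i)·(+0.0742+0.3178i)
Y_3^0(R⁻¹ n̂) = -0.107729+0.000000i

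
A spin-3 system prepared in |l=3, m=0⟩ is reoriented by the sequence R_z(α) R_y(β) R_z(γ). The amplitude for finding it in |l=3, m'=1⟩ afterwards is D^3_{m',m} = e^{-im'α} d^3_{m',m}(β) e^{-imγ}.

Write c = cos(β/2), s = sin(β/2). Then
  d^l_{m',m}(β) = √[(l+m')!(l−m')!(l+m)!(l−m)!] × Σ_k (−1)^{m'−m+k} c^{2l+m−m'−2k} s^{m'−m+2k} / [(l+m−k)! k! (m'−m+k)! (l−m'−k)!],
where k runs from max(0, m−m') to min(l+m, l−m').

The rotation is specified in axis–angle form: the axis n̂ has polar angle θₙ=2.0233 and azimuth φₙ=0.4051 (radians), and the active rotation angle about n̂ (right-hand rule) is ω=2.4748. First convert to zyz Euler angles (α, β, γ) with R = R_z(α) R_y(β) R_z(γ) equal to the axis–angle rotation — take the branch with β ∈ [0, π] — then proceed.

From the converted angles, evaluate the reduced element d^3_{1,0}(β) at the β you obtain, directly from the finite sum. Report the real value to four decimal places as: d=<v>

d=0.0048

Axis–angle → zyz. n̂ = (sinθₙcosφₙ, sinθₙsinφₙ, cosθₙ) = (+0.826564, +0.354446, -0.437219), ω = 2.4748.
R = I cosω + sinω [n̂]ₓ + (1−cosω) n̂n̂ᵀ gives
  R = [+0.434270, +0.793598, -0.426159; +0.252786, -0.561455, -0.787951; -0.864586, +0.234457, -0.444434]
β = atan2(√(R₁₃²+R₂₃²), R₃₃) = 2.031338; α = atan2(R₂₃, R₁₃) mod 2π = 4.216602; γ = atan2(R₃₂, −R₃₁) mod 2π = 0.264810
d^3_{1,0}(β=2.0313) via the finite sum:
c=cos(2.031338/2)=0.527051, s=sin(2.031338/2)=0.849833; N=√[24·2·6·6]=41.569219
k: max(0,(0)−(1))=0 … min(3+(0),3−(1))=2
  k=0: (−1)^1·41.5692/(12)·0.5271^5·0.8498^1 = -0.119726
  k=1: (−1)^2·41.5692/(4)·0.5271^3·0.8498^3 = +0.933839
  k=2: (−1)^3·41.5692/(12)·0.5271^1·0.8498^5 = -0.809306
d^3_{1,0}(2.0313) = -0.119726 +0.933839 -0.809306 = +0.004807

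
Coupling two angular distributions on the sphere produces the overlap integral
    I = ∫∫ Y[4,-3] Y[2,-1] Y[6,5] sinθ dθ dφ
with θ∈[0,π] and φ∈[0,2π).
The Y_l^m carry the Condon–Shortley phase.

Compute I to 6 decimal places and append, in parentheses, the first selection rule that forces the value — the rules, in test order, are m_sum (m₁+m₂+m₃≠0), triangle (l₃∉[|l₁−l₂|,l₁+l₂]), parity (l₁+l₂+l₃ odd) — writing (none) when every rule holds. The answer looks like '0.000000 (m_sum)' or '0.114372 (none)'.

0.000000 (m_sum)

Σmᵢ = 1 ≠ 0, so the φ-integral vanishes; I = 0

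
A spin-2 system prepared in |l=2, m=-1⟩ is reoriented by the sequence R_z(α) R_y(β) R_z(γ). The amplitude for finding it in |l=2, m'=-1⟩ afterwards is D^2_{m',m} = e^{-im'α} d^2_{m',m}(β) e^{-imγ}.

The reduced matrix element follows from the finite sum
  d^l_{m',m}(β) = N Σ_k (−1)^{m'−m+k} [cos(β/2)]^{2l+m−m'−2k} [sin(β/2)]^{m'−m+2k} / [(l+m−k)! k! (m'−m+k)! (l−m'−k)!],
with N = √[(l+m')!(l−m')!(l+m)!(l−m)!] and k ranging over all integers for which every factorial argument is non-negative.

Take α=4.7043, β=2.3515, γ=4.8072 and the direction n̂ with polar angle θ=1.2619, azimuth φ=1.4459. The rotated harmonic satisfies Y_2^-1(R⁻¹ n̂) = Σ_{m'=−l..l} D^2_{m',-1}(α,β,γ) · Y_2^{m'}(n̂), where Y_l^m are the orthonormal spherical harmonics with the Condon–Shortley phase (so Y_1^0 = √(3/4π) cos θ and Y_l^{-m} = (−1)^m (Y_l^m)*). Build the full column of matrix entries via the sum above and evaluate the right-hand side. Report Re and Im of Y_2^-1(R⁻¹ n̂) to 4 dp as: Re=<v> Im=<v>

Need the full column D^2_{m',-1} for m'=−2..2 at α=4.7043, β=2.3515, γ=4.8072.
cos(β/2)=0.384851, sin(β/2)=0.922979
d^2_{-2,-1}: single k=1 term ⇒ +0.105220;  D = -0.008265+0.104895i
d^2_{-1,-1}: k∈[0..1] ⇒ +0.021937 -0.378521 = -0.356584;  D = +0.355244+0.030885i
d^2_{0,-1}: k∈[0..1] ⇒ -0.128868 +0.741213 = +0.612345;  D = +0.057970-0.609595i
d^2_{1,-1}: k∈[0..1] ⇒ +0.378521 -0.725716 = -0.347195;  D = -0.345359-0.035663i
d^2_{2,-1}: single k=0 term ⇒ -0.605198;  D = +0.067033-0.601474i
Y_2^{m'}(θ=1.2619,φ=1.4459) and Σ D·Y over m':
  (-0.0083+0.1049i)·(-0.3397-0.0867i)  (+0.3552+0.0309i)·(+0.0279-0.2220i)  (+0.0580-0.6096i)·(-0.2279+0.0000i)  (-0.3454-0.0357i)·(-0.0279-0.2220i)  (+0.0670-0.6015i)·(-0.3397+0.0867i)
Y_2^-1(R⁻¹ n̂) = +0.046506+0.313825i

Re=0.0465 Im=0.3138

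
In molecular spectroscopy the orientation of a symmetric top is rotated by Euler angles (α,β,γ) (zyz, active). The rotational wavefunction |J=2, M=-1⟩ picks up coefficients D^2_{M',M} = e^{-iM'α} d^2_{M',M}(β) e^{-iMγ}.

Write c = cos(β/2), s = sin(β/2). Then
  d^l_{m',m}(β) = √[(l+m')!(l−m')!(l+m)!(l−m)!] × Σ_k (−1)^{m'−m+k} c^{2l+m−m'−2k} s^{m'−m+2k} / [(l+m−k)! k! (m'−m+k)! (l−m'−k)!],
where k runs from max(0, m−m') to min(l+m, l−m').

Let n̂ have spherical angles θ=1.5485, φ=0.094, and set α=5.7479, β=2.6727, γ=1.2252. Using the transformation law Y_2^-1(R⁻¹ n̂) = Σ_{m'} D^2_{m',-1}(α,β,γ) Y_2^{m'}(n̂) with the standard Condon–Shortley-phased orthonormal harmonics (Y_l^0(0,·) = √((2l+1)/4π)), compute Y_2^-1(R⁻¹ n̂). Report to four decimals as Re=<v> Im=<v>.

Need the full column D^2_{m',-1} for m'=−2..2 at α=5.7479, β=2.6727, γ=1.2252.
cos(β/2)=0.232304, sin(β/2)=0.972643
d^2_{-2,-1}: single k=1 term ⇒ +0.024387;  D = +0.024096+0.003756i
d^2_{-1,-1}: k∈[0..1] ⇒ +0.002912 -0.153159 = -0.150247;  D = -0.115886-0.095628i
d^2_{0,-1}: k∈[0..1] ⇒ -0.029868 +0.523593 = +0.493725;  D = +0.167253+0.464533i
d^2_{1,-1}: k∈[0..1] ⇒ +0.153159 -0.894982 = -0.741822;  D = +0.139873-0.728516i
d^2_{2,-1}: single k=0 term ⇒ -0.427512;  D = +0.283490-0.320000i
Y_2^{m'}(θ=1.5485,φ=0.094) and Σ D·Y over m':
  (+0.0241+0.0038i)·(+0.3793-0.0722i)  (-0.1159-0.0956i)·(+0.0171-0.0016i)  (+0.1673+0.4645i)·(-0.3149+0.0000i)  (+0.1399-0.7285i)·(-0.0171-0.0016i)  (+0.2835-0.3200i)·(+0.3793+0.0722i)
Y_2^-1(R⁻¹ n̂) = +0.081634-0.236708i

Re=0.0816 Im=-0.2367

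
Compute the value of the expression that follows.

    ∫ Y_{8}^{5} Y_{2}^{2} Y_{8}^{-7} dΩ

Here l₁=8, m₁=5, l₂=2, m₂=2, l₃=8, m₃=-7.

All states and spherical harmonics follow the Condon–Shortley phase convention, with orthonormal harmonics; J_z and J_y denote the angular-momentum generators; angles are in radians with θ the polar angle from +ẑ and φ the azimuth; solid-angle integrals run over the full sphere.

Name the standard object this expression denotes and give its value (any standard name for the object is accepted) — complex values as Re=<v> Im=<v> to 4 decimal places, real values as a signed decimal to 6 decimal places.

Gaunt coefficient, +0.096220

This is a Gaunt coefficient — the integral of a triple product of spherical harmonics over the sphere.
Checks pass: Σm=0; 18 even; l₃=8∈[6,10].
(2·8+1)(2·2+1)(2·8+1) = 1445
Δ: 2! 14! 2! / 19! → 1/348840
sum: t=0:+1/116121600 t=1:−1/25401600 t=2:+1/116121600 = -1/45158400
3j²(8 2 8; 0 0 0) = Δ·Π!·Σ² = 24/1615  (sign -1)
sum: t=2:+1/24908083200 = 1/24908083200
3j²(8 2 8; 5 2 -7) = Δ·Π!·Σ² = 7/1292  (sign -1)
combine: 4πI² = 1445·24/1615·7/1292 = 42/361
take √, sign +1: I = 0.09622017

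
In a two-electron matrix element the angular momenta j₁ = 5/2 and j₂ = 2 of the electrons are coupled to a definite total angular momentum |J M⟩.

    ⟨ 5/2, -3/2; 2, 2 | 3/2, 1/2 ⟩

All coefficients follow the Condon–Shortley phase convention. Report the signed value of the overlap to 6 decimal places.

triangle: 3!*2!*1!/7! = 12/5040
(j±m)!: 1!*4!*4!*0!*2!*1! = 1152
prefactor² = (2J+1)*Δ*N² = 384/35
  k=3: −1/(3!*0!*1!*1!*1!*0!) = -1/6
Σ = -1/6  ⇒  CG² = 384/35*(-1/6)² = 32/105
CG = −√(32/105) = -0.552052

-0.552052  (= −√(32/105))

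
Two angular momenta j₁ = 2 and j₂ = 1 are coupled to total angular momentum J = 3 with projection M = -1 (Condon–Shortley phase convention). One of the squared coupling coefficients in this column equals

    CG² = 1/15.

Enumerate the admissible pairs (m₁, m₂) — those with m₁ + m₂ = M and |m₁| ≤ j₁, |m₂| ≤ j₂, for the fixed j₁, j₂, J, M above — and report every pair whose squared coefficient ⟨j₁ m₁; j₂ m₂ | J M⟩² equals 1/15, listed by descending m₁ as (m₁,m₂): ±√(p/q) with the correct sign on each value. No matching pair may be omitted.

(-2,1): +√(1/15)

Admissible pairs with m₁+m₂ = M = -1: (-2,1), (-1,0), (0,-1)
  (m₁,m₂)=(0,-1): CG² = 2/5, CG = +√(2/5)
  (m₁,m₂)=(-1,0): CG² = 8/15, CG = +√(8/15)
  (m₁,m₂)=(-2,1): CG² = 1/15, CG = +√(1/15)   ← matches the target
Pairs with CG² = 1/15: (-2,1): +√(1/15)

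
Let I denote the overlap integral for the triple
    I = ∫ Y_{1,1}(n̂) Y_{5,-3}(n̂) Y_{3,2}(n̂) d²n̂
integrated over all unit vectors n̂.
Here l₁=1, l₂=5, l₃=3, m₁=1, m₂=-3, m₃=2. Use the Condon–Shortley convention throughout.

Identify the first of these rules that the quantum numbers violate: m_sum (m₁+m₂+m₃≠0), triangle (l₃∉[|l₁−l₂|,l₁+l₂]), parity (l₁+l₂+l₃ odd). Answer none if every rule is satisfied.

azimuthal sum: 1 − 3 + 2 = 0  ✓
l₃ must lie in [4,6]; have l₃=3  ✗
L = 1 + 5 + 3 = 9 (odd)

triangle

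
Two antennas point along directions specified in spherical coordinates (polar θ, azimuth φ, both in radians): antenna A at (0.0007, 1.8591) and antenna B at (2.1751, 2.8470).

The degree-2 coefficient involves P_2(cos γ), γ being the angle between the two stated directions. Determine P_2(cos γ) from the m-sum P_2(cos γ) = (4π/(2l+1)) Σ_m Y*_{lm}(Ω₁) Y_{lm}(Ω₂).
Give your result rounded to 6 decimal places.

-0.016282

Summing Y*_{l m}(θ₁,φ₁)·Y_{l m}(θ₂,φ₂) over m ∈ [−2, 2]; prefactor 4π/(2·2+1) = 2.513274:
  m=-2: Y*=-0.00000 - 0.00000j  Y=0.21747 + 0.14535j  product -0.00000 - 0.00000j
  m=-1: Y*=-0.00015 + 0.00052j  Y=0.34565 + 0.10488j  product -0.00011 + 0.00016j
  m=+0: Y*=0.63078 + 0.00000j  Y=-0.00993 + 0.00000j  product -0.00626 + 0.00000j
  m=+1: Y*=0.00015 + 0.00052j  Y=-0.34565 + 0.10488j  product -0.00011 - 0.00016j
  m=+2: Y*=-0.00000 + 0.00000j  Y=0.21747 - 0.14535j  product -0.00000 + 0.00000j
Σ over m = -0.00648 + 0.00000j; ×(4π/5) → -0.01628 + 0.00000j. Real part: -0.016282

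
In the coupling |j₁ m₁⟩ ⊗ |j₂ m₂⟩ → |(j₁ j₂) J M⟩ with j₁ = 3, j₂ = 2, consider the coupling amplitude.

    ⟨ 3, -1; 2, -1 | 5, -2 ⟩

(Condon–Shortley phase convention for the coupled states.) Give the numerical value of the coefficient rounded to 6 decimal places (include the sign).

+0.707107  (= +√(1/2))

triangle: 0!·6!·4!/11! = 17280/39916800
(j±m)!: 2!·4!·1!·3!·3!·7! = 8709120
prefactor² = (2J+1)·Δ·N² = 41472
  k=0: +1/(0!·0!·4!·1!·2!·3!) = 1/288
Σ = 1/288  ⇒  CG² = 41472·(1/288)² = 1/2
CG = +√(1/2) = +0.707107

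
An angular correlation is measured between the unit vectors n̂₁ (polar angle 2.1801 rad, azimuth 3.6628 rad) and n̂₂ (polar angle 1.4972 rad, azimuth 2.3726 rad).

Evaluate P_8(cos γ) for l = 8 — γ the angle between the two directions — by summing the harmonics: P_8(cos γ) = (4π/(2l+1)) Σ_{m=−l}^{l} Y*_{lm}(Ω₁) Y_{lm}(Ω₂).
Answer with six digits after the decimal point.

Term-by-term m-sum for l=8 (normalisation 4π/17 = 0.739198):
  [-8]  conj(Y_{8,-8})(Ω₁) = -0.054441-0.090262i ; Y_{8,-8}(Ω₂) = +0.500034-0.066006i ; Δ = -0.033180-0.041541i
  [-7]  conj(Y_{8,-7})(Ω₁) = -0.257257-0.142840i ; Y_{8,-7}(Ω₂) = -0.092436+0.116541i ; Δ = +0.040426-0.016777i
  [-6]  conj(Y_{8,-6})(Ω₁) = -0.447866+0.006427i ; Y_{8,-6}(Ω₂) = +0.033444+0.338662i ; Δ = -0.017155-0.151460i
  [-5]  conj(Y_{8,-5})(Ω₁) = -0.283895+0.168465i ; Y_{8,-5}(Ω₂) = -0.131312-0.111361i ; Δ = +0.056039+0.009493i
  [-4]  conj(Y_{8,-4})(Ω₁) = +0.040842-0.072329i ; Y_{8,-4}(Ω₂) = -0.287617+0.018901i ; Δ = -0.010380+0.021575i
  [-3]  conj(Y_{8,-3})(Ω₁) = -0.002634-0.367182i ; Y_{8,-3}(Ω₂) = +0.122364-0.135042i ; Δ = -0.049907-0.044574i
  [-2]  conj(Y_{8,-2})(Ω₁) = -0.055485-0.095050i ; Y_{8,-2}(Ω₂) = -0.008690-0.264758i ; Δ = -0.024683+0.015516i
  [-1]  conj(Y_{8,-1})(Ω₁) = +0.277357+0.159249i ; Y_{8,-1}(Ω₂) = +0.133869+0.129547i ; Δ = +0.016499+0.057249i
  [+0]  conj(Y_{8,0})(Ω₁) = +0.161129-0.000000i ; Y_{8,0}(Ω₂) = +0.257958+0.000000i ; Δ = +0.041565+0.000000i
  [+1]  conj(Y_{8,1})(Ω₁) = -0.277357+0.159249i ; Y_{8,1}(Ω₂) = -0.133869+0.129547i ; Δ = +0.016499-0.057249i
  [+2]  conj(Y_{8,2})(Ω₁) = -0.055485+0.095050i ; Y_{8,2}(Ω₂) = -0.008690+0.264758i ; Δ = -0.024683-0.015516i
  [+3]  conj(Y_{8,3})(Ω₁) = +0.002634-0.367182i ; Y_{8,3}(Ω₂) = -0.122364-0.135042i ; Δ = -0.049907+0.044574i
  [+4]  conj(Y_{8,4})(Ω₁) = +0.040842+0.072329i ; Y_{8,4}(Ω₂) = -0.287617-0.018901i ; Δ = -0.010380-0.021575i
  [+5]  conj(Y_{8,5})(Ω₁) = +0.283895+0.168465i ; Y_{8,5}(Ω₂) = +0.131312-0.111361i ; Δ = +0.056039-0.009493i
  [+6]  conj(Y_{8,6})(Ω₁) = -0.447866-0.006427i ; Y_{8,6}(Ω₂) = +0.033444-0.338662i ; Δ = -0.017155+0.151460i
  [+7]  conj(Y_{8,7})(Ω₁) = +0.257257-0.142840i ; Y_{8,7}(Ω₂) = +0.092436+0.116541i ; Δ = +0.040426+0.016777i
  [+8]  conj(Y_{8,8})(Ω₁) = -0.054441+0.090262i ; Y_{8,8}(Ω₂) = +0.500034+0.066006i ; Δ = -0.033180+0.041541i
Σ over m = -0.003116-0.000000i; ×(4π/17) → -0.002304-0.000000i. Real part: -0.002304

-0.002304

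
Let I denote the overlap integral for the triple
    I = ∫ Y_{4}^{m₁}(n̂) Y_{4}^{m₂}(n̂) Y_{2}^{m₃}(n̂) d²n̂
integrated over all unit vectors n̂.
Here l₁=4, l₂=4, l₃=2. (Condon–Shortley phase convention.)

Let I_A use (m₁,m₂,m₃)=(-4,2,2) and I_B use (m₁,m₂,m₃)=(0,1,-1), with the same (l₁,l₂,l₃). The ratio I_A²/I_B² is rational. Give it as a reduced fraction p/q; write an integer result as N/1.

28/5

l's match ⇒ only the (l;m) 3-j factors differ between A and B.
A: triangle coeff Δ(4,4,2) = 1/13860; Σ_t [6,6]: t=6:+1/2880 = 1/2880; (3j)²=2/165 [(4 4 2; -4 2 2)], sign=+1
B: triangle coeff Δ(4,4,2) = 1/13860; Σ_t [3,4]: t=3:−1/72 t=4:+1/96 = -1/288; (3j)²=1/462 [(4 4 2; 0 1 -1)], sign=+1
I_A²/I_B² = (2/165)/(1/462) = 28/5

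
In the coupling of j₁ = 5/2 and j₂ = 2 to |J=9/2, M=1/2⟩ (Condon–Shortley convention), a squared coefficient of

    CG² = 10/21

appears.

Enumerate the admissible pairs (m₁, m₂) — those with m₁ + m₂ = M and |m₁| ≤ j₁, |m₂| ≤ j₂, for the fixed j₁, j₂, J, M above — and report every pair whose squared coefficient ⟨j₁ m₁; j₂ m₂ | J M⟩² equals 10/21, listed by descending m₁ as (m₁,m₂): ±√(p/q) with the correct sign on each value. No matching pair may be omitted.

Admissible pairs with m₁+m₂ = M = 1/2: (-3/2,2), (-1/2,1), (1/2,0), (3/2,-1), (5/2,-2)
  (m₁,m₂)=(5/2,-2): CG² = 1/126, CG = +√(1/126)
  (m₁,m₂)=(3/2,-1): CG² = 10/63, CG = +√(10/63)
  (m₁,m₂)=(1/2,0): CG² = 10/21, CG = +√(10/21)   ← matches the target
  (m₁,m₂)=(-1/2,1): CG² = 20/63, CG = +√(20/63)
  (m₁,m₂)=(-3/2,2): CG² = 5/126, CG = +√(5/126)
Pairs with CG² = 10/21: (1/2,0): +√(10/21)

(1/2,0): +√(10/21)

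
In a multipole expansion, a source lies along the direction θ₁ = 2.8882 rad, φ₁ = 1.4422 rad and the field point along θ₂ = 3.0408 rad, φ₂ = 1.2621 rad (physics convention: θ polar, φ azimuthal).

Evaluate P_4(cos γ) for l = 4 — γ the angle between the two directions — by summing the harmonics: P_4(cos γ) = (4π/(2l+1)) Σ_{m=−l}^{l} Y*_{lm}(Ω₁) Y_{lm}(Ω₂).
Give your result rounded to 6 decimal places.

0.882937

Term-by-term m-sum for l=4 (normalisation 4π/9 = 1.396263):
  m=-4: (0.00152 - 0.00086j) × (0.00001 + 0.00004j) = 0.00000 + 0.00000j  (running Σ = 0.00000 + 0.00000j)
  m=-3: (0.00718 + 0.01769j) × (0.00101 - 0.00076j) = 0.00002 + 0.00001j  (running Σ = 0.00002 + 0.00001j)
  m=-2: (-0.11305 + 0.02973j) × (-0.01637 - 0.01163j) = 0.00220 + 0.00083j  (running Σ = 0.00222 + 0.00084j)
  m=-1: (-0.05242 - 0.40536j) × (-0.05654 + 0.17729j) = 0.07483 + 0.01362j  (running Σ = 0.07705 + 0.01446j)
  m=0: (0.59498 + 0.00000j) × (0.80382 + 0.00000j) = 0.47826 + 0.00000j  (running Σ = 0.55531 + 0.01446j)
  m=1: (0.05242 - 0.40536j) × (0.05654 + 0.17729j) = 0.07483 - 0.01362j  (running Σ = 0.63014 + 0.00084j)
  m=2: (-0.11305 - 0.02973j) × (-0.01637 + 0.01163j) = 0.00220 - 0.00083j  (running Σ = 0.63234 + 0.00001j)
  m=3: (-0.00718 + 0.01769j) × (-0.00101 - 0.00076j) = 0.00002 - 0.00001j  (running Σ = 0.63236 + 0.00000j)
  m=4: (0.00152 + 0.00086j) × (0.00001 - 0.00004j) = 0.00000 - 0.00000j  (running Σ = 0.63236 - 0.00000j)
Σ over m = 0.63236 - 0.00000j; ×(4π/9) → 0.88294 - 0.00000j. Real part: 0.882937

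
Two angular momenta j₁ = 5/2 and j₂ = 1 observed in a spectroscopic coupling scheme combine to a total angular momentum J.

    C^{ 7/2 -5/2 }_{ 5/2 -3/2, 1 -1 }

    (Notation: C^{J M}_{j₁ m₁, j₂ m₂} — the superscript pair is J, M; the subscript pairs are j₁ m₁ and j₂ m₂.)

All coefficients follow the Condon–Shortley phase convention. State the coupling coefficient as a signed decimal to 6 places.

triangle: 0!×5!×2!/8! = 240/40320
(j±m)!: 1!×4!×0!×2!×1!×6! = 34560
prefactor² = (2J+1)×Δ×N² = 11520/7
  k=0: +1/(0!×0!×4!×0!×1!×2!) = 1/48
Σ = 1/48  ⇒  CG² = 11520/7×(1/48)² = 5/7
CG = +√(5/7) = +0.845154

+√(5/7) = +0.845154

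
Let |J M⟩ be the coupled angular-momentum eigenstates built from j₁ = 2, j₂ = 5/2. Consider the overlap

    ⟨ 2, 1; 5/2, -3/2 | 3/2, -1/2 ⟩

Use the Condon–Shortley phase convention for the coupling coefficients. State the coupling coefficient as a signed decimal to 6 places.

−√(2/105) ≈ -0.138013

triangle: 3!×1!×2!/7! = 12/5040
(j±m)!: 3!×1!×1!×4!×1!×2! = 288
prefactor² = (2J+1)×Δ×N² = 96/35
  k=0: +1/(0!×3!×1!×1!×0!×1!) = 1/6
  k=1: −1/(1!×2!×0!×0!×1!×2!) = -1/4
Σ = -1/12  ⇒  CG² = 96/35×(-1/12)² = 2/105
CG = −√(2/105) = -0.138013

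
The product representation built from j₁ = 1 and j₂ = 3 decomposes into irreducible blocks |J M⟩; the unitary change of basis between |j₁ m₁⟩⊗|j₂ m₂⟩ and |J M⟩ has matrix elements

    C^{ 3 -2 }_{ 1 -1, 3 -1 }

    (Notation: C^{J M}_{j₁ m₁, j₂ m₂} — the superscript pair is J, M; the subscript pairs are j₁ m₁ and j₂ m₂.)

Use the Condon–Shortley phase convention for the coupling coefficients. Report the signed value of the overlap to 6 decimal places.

j₁+j₂−J=1  J+j₁−j₂=1  J−j₁+j₂=5  j₁+j₂+J+1=8
(j₁±m₁, j₂±m₂, J±M) = (0,2,2,4,1,5)
P² = 240
sum k=1..1:
  [1] −1/24 = -1/24
S = -1/24
C² = P²·S² = 5/12 ; C = -0.645497

−√(5/12) ≈ -0.645497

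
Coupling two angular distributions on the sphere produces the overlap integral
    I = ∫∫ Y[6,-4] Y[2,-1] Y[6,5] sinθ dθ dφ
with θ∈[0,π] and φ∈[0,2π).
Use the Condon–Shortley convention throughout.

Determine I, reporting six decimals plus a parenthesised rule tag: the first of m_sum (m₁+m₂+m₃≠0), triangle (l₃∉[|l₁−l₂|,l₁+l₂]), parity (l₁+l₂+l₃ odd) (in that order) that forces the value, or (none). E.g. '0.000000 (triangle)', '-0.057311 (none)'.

Rules hold: Σm=0, L=14 even, 4≤6≤8.
N = 13·5·13 = 845
Δ = 2!·10!·2!/15! = 1/90090
Racah Σ t=0..2: t=0:+1/69120 t=1:−1/14400 t=2:+1/69120 = -7/172800
⇒ 3j(6 2 6; 0 0 0)² = 14/715, sgn -1
Racah Σ t=0..1: t=0:+1/7257600 t=1:−1/725760 = -1/806400
⇒ 3j(6 2 6; -4 -1 5)² = 27/910, sgn +1
4πI² = N·(3j₀)²·(3jₘ)² = 27/55
I = -1·√(0.490909/4π) = -0.19764945
No selection rule forces the value: the integral is nonzero (none).

-0.197649 (none)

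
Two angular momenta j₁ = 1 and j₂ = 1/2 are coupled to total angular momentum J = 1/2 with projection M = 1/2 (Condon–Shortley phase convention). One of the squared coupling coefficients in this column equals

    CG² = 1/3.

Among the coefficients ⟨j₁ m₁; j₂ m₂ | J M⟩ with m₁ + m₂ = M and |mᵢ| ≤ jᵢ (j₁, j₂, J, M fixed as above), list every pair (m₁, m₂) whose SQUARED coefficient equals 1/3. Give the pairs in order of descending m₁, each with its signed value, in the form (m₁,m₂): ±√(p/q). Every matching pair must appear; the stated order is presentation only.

Admissible pairs with m₁+m₂ = M = 1/2: (0,1/2), (1,-1/2)
  (m₁,m₂)=(1,-1/2): CG² = 2/3, CG = +√(2/3)
  (m₁,m₂)=(0,1/2): CG² = 1/3, CG = −√(1/3)   ← matches the target
Pairs with CG² = 1/3: (0,1/2): −√(1/3)

(0,1/2): −√(1/3)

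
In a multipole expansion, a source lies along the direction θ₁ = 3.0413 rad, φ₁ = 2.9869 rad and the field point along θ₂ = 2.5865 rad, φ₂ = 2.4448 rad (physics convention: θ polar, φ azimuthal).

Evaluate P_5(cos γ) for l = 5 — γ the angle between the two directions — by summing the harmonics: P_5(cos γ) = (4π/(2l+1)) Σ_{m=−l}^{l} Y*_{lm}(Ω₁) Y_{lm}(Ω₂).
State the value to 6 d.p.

-0.097728

Addition theorem: P_5(cos γ) = (4π/11) Σ_m Y*_{lm}(Ω₁) Y_{lm}(Ω₂), m = −5…5:
  [-5]  conj(Y_{5,-5})(Ω₁) = -0.00000 + 0.00000j ; Y_{5,-5}(Ω₂) = 0.01778 + 0.00634j ; Δ = -0.00000 + 0.00000j
  [-4]  conj(Y_{5,-4})(Ω₁) = -0.00012 + 0.00009j ; Y_{5,-4}(Ω₂) = 0.09025 - 0.03340j ; Δ = -0.00001 + 0.00001j
  [-3]  conj(Y_{5,-3})(Ω₁) = -0.00246 + 0.00123j ; Y_{5,-3}(Ω₂) = 0.13830 - 0.24177j ; Δ = -0.00004 + 0.00076j
  [-2]  conj(Y_{5,-2})(Ω₁) = -0.03172 + 0.01014j ; Y_{5,-2}(Ω₂) = -0.08228 - 0.45944j ; Δ = 0.00727 + 0.01374j
  [-1]  conj(Y_{5,-1})(Ω₁) = -0.24465 + 0.03815j ; Y_{5,-1}(Ω₂) = -0.23858 - 0.19965j ; Δ = 0.06599 + 0.03974j
  [+0]  conj(Y_{5,0})(Ω₁) = -0.86631 + 0.00000j ; Y_{5,0}(Ω₂) = 0.26775 + 0.00000j ; Δ = -0.23195 + 0.00000j
  [+1]  conj(Y_{5,1})(Ω₁) = 0.24465 + 0.03815j ; Y_{5,1}(Ω₂) = 0.23858 - 0.19965j ; Δ = 0.06599 - 0.03974j
  [+2]  conj(Y_{5,2})(Ω₁) = -0.03172 - 0.01014j ; Y_{5,2}(Ω₂) = -0.08228 + 0.45944j ; Δ = 0.00727 - 0.01374j
  [+3]  conj(Y_{5,3})(Ω₁) = 0.00246 + 0.00123j ; Y_{5,3}(Ω₂) = -0.13830 - 0.24177j ; Δ = -0.00004 - 0.00076j
  [+4]  conj(Y_{5,4})(Ω₁) = -0.00012 - 0.00009j ; Y_{5,4}(Ω₂) = 0.09025 + 0.03340j ; Δ = -0.00001 - 0.00001j
  [+5]  conj(Y_{5,5})(Ω₁) = 0.00000 + 0.00000j ; Y_{5,5}(Ω₂) = -0.01778 + 0.00634j ; Δ = -0.00000 - 0.00000j
Total Σ_m = -0.08555 + 0.00000j. Multiply by 1.142397: -0.09773 + 0.00000j. P_5(cos γ) = -0.097728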